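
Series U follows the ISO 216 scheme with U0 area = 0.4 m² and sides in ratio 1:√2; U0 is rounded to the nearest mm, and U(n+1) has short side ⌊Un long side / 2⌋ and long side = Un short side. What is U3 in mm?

188 × 266 mm

Let U0's short side be w mm. w · w√2 = 0.4 m² = 400,000 mm², so w ≈ 531.8 mm and w√2 ≈ 752.1 mm → U0 = 532 × 752 mm.
U1: ⌊752/2⌋ × 532 = 376 × 532 mm
U2: ⌊532/2⌋ × 376 = 266 × 376 mm
U3: ⌊376/2⌋ × 266 = 188 × 266 mm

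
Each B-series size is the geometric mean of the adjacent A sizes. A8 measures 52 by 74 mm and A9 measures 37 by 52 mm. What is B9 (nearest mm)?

Short side: √(52 · 37) = √1924 ≈ 43.9 → 44 mm
Long side: √(74 · 52) = √3848 ≈ 62.0 → 62 mm

44 × 62 mm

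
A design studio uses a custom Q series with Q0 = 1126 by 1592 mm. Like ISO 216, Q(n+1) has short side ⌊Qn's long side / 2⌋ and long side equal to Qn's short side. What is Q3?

398 × 563 mm

Q1 = 796 × 1126 mm (from Q0 by 1 halving).
Q2: ⌊1126/2⌋ × 796 = 563 × 796 mm
Q3: ⌊796/2⌋ × 563 = 398 × 563 mm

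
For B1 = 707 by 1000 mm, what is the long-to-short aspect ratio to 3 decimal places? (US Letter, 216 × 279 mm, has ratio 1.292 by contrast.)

1000 / 707 = 1.414
Matches √2 ≈ 1.414 — the ISO 216 defining ratio.

1.414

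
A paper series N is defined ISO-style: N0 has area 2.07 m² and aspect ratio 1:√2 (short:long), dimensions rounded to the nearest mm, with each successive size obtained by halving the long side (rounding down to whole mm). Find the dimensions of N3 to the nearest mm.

427 × 605 mm

Let N0's short side be w mm. w · w√2 = 2.07 m² = 2,070,000 mm², so w ≈ 1209.8 mm and w√2 ≈ 1711.0 mm → N0 = 1210 × 1711 mm.
N1: ⌊1711/2⌋ × 1210 = 855 × 1210 mm
N2: ⌊1210/2⌋ × 855 = 605 × 855 mm
N3: ⌊855/2⌋ × 605 = 427 × 605 mm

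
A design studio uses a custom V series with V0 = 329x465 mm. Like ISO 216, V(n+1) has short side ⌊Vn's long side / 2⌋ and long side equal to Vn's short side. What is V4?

82 × 116 mm

V1: ⌊465/2⌋ × 329 = 232 × 329 mm
V2: ⌊329/2⌋ × 232 = 164 × 232 mm
V3: ⌊232/2⌋ × 164 = 116 × 164 mm
V4: ⌊164/2⌋ × 116 = 82 × 116 mm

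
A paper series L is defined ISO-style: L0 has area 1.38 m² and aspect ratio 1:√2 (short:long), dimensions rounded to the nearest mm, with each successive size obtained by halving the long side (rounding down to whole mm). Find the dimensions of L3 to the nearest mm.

Let L0's short side be w mm. w · w√2 = 1.38 m² = 1,380,000 mm², so w ≈ 987.8 mm and w√2 ≈ 1397.0 mm → L0 = 988 × 1397 mm.
L1: ⌊1397/2⌋ × 988 = 698 × 988 mm
L2: ⌊988/2⌋ × 698 = 494 × 698 mm
L3: ⌊698/2⌋ × 494 = 349 × 494 mm

349 × 494 mm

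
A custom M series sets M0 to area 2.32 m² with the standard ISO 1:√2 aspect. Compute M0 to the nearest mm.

1281 × 1811 mm

Let the short side be w mm. Then w · w√2 = 2.32 m² = 2,320,000 mm².
w² = 2,320,000/√2, so w ≈ 1280.8 mm; long side = w√2 ≈ 1811.3 mm.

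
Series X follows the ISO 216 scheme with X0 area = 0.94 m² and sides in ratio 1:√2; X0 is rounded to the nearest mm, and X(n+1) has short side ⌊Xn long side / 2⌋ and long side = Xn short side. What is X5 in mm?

Let X0's short side be w mm. w · w√2 = 0.94 m² = 940,000 mm², so w ≈ 815.3 mm and w√2 ≈ 1153.0 mm → X0 = 815 × 1153 mm.
X1: ⌊1153/2⌋ × 815 = 576 × 815 mm
X2: ⌊815/2⌋ × 576 = 407 × 576 mm
X3: ⌊576/2⌋ × 407 = 288 × 407 mm
X4: ⌊407/2⌋ × 288 = 203 × 288 mm
X5: ⌊288/2⌋ × 203 = 144 × 203 mm

144 × 203 mm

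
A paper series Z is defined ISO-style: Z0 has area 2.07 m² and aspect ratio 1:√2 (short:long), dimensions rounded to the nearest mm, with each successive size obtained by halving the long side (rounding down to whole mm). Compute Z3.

Let Z0's short side be w mm. w · w√2 = 2.07 m² = 2,070,000 mm², so w ≈ 1209.8 mm and w√2 ≈ 1711.0 mm → Z0 = 1210 × 1711 mm.
Z1: ⌊1711/2⌋ × 1210 = 855 × 1210 mm
Z2: ⌊1210/2⌋ × 855 = 605 × 855 mm
Z3: ⌊855/2⌋ × 605 = 427 × 605 mm

427 × 605 mm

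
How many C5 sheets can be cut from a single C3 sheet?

4

Each ISO step halves the sheet: 1 × C3 → 2 × C4 → 4 × C5
From C3 to C5 is 2 halving steps: 2^2 = 4.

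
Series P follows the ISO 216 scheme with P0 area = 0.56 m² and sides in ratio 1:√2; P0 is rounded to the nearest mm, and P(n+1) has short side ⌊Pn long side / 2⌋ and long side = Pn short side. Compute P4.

Let P0's short side be w mm. w · w√2 = 0.56 m² = 560,000 mm², so w ≈ 629.3 mm and w√2 ≈ 889.9 mm → P0 = 629 × 890 mm.
P1: ⌊890/2⌋ × 629 = 445 × 629 mm
P2: ⌊629/2⌋ × 445 = 314 × 445 mm
P3: ⌊445/2⌋ × 314 = 222 × 314 mm
P4: ⌊314/2⌋ × 222 = 157 × 222 mm

157 × 222 mm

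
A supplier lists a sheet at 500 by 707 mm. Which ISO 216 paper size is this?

B2 (500 × 707 mm)

Aspect ratio 707/500 ≈ 1.414 — close to the ISO √2 ≈ 1.414.
In the B-series (B0 = 1000 × 1414 mm): B2 = 500 × 707 mm.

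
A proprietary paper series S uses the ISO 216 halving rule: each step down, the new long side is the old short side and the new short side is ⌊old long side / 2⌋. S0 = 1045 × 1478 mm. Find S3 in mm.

369 × 522 mm

S1: ⌊1478/2⌋ × 1045 = 739 × 1045 mm
S2: ⌊1045/2⌋ × 739 = 522 × 739 mm
S3: ⌊739/2⌋ × 522 = 369 × 522 mm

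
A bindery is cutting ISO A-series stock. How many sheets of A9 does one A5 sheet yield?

16

Each ISO step halves the sheet: 1 × A5 → 2 × A6 → 4 × A7 → 8 × A8 → …
From A5 to A9 is 4 halving steps: 2^4 = 16.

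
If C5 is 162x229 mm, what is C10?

C6: ⌊229/2⌋ × 162 = 114 × 162 mm
C7: ⌊162/2⌋ × 114 = 81 × 114 mm
C8: ⌊114/2⌋ × 81 = 57 × 81 mm
C9: ⌊81/2⌋ × 57 = 40 × 57 mm
C10: ⌊57/2⌋ × 40 = 28 × 40 mm

28 × 40 mm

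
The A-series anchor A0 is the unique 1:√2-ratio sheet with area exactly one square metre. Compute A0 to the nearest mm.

Let the short side be w mm. Then the long side is w√2 and w · w√2 = 10⁶ mm².
w² = 10⁶/√2, so w = 1000 / 2^(1/4) ≈ 840.9 mm; long side = 1000 · 2^(1/4) ≈ 1189.2 mm.

841 × 1189 mm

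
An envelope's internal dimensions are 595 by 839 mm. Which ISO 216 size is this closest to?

Aspect ratio 839/595 ≈ 1.410 — close to the ISO √2 ≈ 1.414.
In the A-series (A0 area = 1 m²): A1 = 594 × 841 mm.
Off by 3 mm total — nearest standard size.

A1 (594 × 841 mm)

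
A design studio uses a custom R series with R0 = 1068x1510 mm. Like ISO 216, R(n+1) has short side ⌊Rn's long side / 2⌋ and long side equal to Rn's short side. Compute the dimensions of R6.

133 × 188 mm

R1: ⌊1510/2⌋ × 1068 = 755 × 1068 mm
R2: ⌊1068/2⌋ × 755 = 534 × 755 mm
R3: ⌊755/2⌋ × 534 = 377 × 534 mm
R4: ⌊534/2⌋ × 377 = 267 × 377 mm
R5: ⌊377/2⌋ × 267 = 188 × 267 mm
R6: ⌊267/2⌋ × 188 = 133 × 188 mm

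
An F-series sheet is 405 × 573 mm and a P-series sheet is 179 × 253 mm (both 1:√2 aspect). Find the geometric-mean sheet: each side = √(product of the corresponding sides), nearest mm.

Short side: √(405 · 179) = √72495 ≈ 269.2 → 269 mm
Long side: √(573 · 253) = √144969 ≈ 380.7 → 381 mm

269 × 381 mm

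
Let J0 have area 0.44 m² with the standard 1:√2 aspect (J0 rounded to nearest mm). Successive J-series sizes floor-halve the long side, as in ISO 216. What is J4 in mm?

139 × 197 mm

Let J0's short side be w mm. w · w√2 = 0.44 m² = 440,000 mm², so w ≈ 557.8 mm and w√2 ≈ 788.8 mm → J0 = 558 × 789 mm.
J1: ⌊789/2⌋ × 558 = 394 × 558 mm
J2: ⌊558/2⌋ × 394 = 279 × 394 mm
J3: ⌊394/2⌋ × 279 = 197 × 279 mm
J4: ⌊279/2⌋ × 197 = 139 × 197 mm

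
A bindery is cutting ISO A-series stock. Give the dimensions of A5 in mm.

148 × 210 mm

A0 = 841 × 1189 mm (A0 has area 1 m², aspect 1:√2).
A1: ⌊1189/2⌋ × 841 = 594 × 841 mm
A2: ⌊841/2⌋ × 594 = 420 × 594 mm
A3: ⌊594/2⌋ × 420 = 297 × 420 mm
A4: ⌊420/2⌋ × 297 = 210 × 297 mm
A5: ⌊297/2⌋ × 210 = 148 × 210 mm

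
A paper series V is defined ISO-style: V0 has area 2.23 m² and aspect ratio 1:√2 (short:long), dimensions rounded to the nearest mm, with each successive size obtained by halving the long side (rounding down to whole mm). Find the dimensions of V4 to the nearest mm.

Let V0's short side be w mm. w · w√2 = 2.23 m² = 2,230,000 mm², so w ≈ 1255.7 mm and w√2 ≈ 1775.9 mm → V0 = 1256 × 1776 mm.
V1: ⌊1776/2⌋ × 1256 = 888 × 1256 mm
V2: ⌊1256/2⌋ × 888 = 628 × 888 mm
V3: ⌊888/2⌋ × 628 = 444 × 628 mm
V4: ⌊628/2⌋ × 444 = 314 × 444 mm

314 × 444 mm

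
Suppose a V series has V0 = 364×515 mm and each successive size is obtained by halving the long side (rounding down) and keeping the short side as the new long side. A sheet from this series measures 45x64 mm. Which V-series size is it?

V0: 364 × 515 mm
V1: 257 × 364 mm
V2: 182 × 257 mm
V3: 128 × 182 mm
V4: 91 × 128 mm
V5: 64 × 91 mm
V6: 45 × 64 mm
V7: 32 × 45 mm
→ matches V6.

V6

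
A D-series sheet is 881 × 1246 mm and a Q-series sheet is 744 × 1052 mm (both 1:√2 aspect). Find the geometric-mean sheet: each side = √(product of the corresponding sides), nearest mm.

Short side: √(881 · 744) = √655464 ≈ 809.6 → 810 mm
Long side: √(1246 · 1052) = √1310792 ≈ 1144.9 → 1145 mm

810 × 1145 mm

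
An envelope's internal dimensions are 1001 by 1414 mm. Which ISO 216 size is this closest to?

B0 (1000 × 1414 mm)

Aspect ratio 1414/1001 ≈ 1.413 — close to the ISO √2 ≈ 1.414.
In the B-series (B0 = 1000 × 1414 mm): B0 = 1000 × 1414 mm.
Off by 1 mm total — nearest standard size.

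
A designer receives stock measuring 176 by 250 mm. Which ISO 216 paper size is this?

B5 (176 × 250 mm)

Aspect ratio 250/176 ≈ 1.420 — close to the ISO √2 ≈ 1.414.
In the B-series (B0 = 1000 × 1414 mm): B5 = 176 × 250 mm.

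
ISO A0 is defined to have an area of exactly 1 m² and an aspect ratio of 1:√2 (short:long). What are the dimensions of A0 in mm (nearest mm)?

Let the short side be w mm. Then the long side is w√2 and w · w√2 = 10⁶ mm².
w² = 10⁶/√2, so w = 1000 / 2^(1/4) ≈ 840.9 mm; long side = 1000 · 2^(1/4) ≈ 1189.2 mm.

841 × 1189 mm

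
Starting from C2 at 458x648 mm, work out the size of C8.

57 × 81 mm

C3: ⌊648/2⌋ × 458 = 324 × 458 mm
C4: ⌊458/2⌋ × 324 = 229 × 324 mm
C5: ⌊324/2⌋ × 229 = 162 × 229 mm
C6: ⌊229/2⌋ × 162 = 114 × 162 mm
C7: ⌊162/2⌋ × 114 = 81 × 114 mm
C8: ⌊114/2⌋ × 81 = 57 × 81 mm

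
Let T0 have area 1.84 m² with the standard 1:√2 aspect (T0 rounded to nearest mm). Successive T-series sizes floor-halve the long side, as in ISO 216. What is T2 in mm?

Let T0's short side be w mm. w · w√2 = 1.84 m² = 1,840,000 mm², so w ≈ 1140.6 mm and w√2 ≈ 1613.1 mm → T0 = 1141 × 1613 mm.
T1: ⌊1613/2⌋ × 1141 = 806 × 1141 mm
T2: ⌊1141/2⌋ × 806 = 570 × 806 mm

570 × 806 mm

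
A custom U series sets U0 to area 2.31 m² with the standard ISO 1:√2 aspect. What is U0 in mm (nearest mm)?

1278 × 1807 mm

Let the short side be w mm. Then w · w√2 = 2.31 m² = 2,310,000 mm².
w² = 2,310,000/√2, so w ≈ 1278.1 mm; long side = w√2 ≈ 1807.4 mm.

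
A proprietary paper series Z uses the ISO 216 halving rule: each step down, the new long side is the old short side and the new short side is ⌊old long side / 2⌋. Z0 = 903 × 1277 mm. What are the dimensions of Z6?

112 × 159 mm

Z1: ⌊1277/2⌋ × 903 = 638 × 903 mm
Z2: ⌊903/2⌋ × 638 = 451 × 638 mm
Z3: ⌊638/2⌋ × 451 = 319 × 451 mm
Z4: ⌊451/2⌋ × 319 = 225 × 319 mm
Z5: ⌊319/2⌋ × 225 = 159 × 225 mm
Z6: ⌊225/2⌋ × 159 = 112 × 159 mm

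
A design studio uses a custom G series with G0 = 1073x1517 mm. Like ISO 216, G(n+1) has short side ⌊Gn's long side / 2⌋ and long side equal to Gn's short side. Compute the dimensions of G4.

G1: ⌊1517/2⌋ × 1073 = 758 × 1073 mm
G2: ⌊1073/2⌋ × 758 = 536 × 758 mm
G3: ⌊758/2⌋ × 536 = 379 × 536 mm
G4: ⌊536/2⌋ × 379 = 268 × 379 mm

268 × 379 mm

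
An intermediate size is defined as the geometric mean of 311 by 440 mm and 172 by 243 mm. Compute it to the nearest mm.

231 × 327 mm

Short side: √(311 · 172) = √53492 ≈ 231.3 → 231 mm
Long side: √(440 · 243) = √106920 ≈ 327.0 → 327 mm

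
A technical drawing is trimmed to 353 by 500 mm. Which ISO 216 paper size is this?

Aspect ratio 500/353 ≈ 1.416 — close to the ISO √2 ≈ 1.414.
In the B-series (B0 = 1000 × 1414 mm): B3 = 353 × 500 mm.

B3 (353 × 500 mm)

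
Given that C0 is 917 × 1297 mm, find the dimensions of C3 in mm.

324 × 458 mm

C1: ⌊1297/2⌋ × 917 = 648 × 917 mm
C2: ⌊917/2⌋ × 648 = 458 × 648 mm
C3: ⌊648/2⌋ × 458 = 324 × 458 mm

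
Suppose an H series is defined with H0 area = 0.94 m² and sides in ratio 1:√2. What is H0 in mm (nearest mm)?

815 × 1153 mm

Let the short side be w mm. Then w · w√2 = 0.94 m² = 940,000 mm².
w² = 940,000/√2, so w ≈ 815.3 mm; long side = w√2 ≈ 1153.0 mm.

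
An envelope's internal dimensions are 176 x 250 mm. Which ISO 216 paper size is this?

Aspect ratio 250/176 ≈ 1.420 — close to the ISO √2 ≈ 1.414.
In the B-series (B0 = 1000 × 1414 mm): B5 = 176 × 250 mm.

B5 (176 × 250 mm)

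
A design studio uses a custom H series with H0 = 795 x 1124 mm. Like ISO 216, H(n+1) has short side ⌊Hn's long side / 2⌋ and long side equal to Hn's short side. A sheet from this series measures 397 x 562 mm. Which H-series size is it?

H0: 795 × 1124 mm
H1: 562 × 795 mm
H2: 397 × 562 mm
H3: 281 × 397 mm
→ matches H2.

H2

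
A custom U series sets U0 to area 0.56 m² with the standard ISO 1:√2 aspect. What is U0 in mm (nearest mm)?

629 × 890 mm

Let the short side be w mm. Then w · w√2 = 0.56 m² = 560,000 mm².
w² = 560,000/√2, so w ≈ 629.3 mm; long side = w√2 ≈ 889.9 mm.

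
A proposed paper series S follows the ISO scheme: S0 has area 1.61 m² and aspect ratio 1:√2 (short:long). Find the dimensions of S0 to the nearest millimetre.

Let the short side be w mm. Then w · w√2 = 1.61 m² = 1,610,000 mm².
w² = 1,610,000/√2, so w ≈ 1067.0 mm; long side = w√2 ≈ 1508.9 mm.

1067 × 1509 mm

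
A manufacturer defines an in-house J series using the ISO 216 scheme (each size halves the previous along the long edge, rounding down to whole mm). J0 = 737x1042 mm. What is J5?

130 × 184 mm

J1: ⌊1042/2⌋ × 737 = 521 × 737 mm
J2: ⌊737/2⌋ × 521 = 368 × 521 mm
J3: ⌊521/2⌋ × 368 = 260 × 368 mm
J4: ⌊368/2⌋ × 260 = 184 × 260 mm
J5: ⌊260/2⌋ × 184 = 130 × 184 mm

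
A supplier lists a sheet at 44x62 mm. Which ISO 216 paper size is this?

B9 (44 × 62 mm)

Aspect ratio 62/44 ≈ 1.409 — close to the ISO √2 ≈ 1.414.
In the B-series (B0 = 1000 × 1414 mm): B9 = 44 × 62 mm.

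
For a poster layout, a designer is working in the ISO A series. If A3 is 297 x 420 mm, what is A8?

52 × 74 mm

A4: ⌊420/2⌋ × 297 = 210 × 297 mm
A5: ⌊297/2⌋ × 210 = 148 × 210 mm
A6: ⌊210/2⌋ × 148 = 105 × 148 mm
A7: ⌊148/2⌋ × 105 = 74 × 105 mm
A8: ⌊105/2⌋ × 74 = 52 × 74 mm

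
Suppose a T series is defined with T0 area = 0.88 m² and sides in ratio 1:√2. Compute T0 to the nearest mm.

Let the short side be w mm. Then w · w√2 = 0.88 m² = 880,000 mm².
w² = 880,000/√2, so w ≈ 788.8 mm; long side = w√2 ≈ 1115.6 mm.

789 × 1116 mm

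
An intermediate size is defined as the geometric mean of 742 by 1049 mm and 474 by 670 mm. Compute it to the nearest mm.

Short side: √(742 · 474) = √351708 ≈ 593.0 → 593 mm
Long side: √(1049 · 670) = √702830 ≈ 838.3 → 838 mm

593 × 838 mm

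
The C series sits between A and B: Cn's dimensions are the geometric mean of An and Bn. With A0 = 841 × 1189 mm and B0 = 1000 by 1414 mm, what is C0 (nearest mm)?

917 × 1297 mm

Short side: √(841 · 1000) = √841000 ≈ 917.1 → 917 mm
Long side: √(1189 · 1414) = √1681246 ≈ 1296.6 → 1297 mm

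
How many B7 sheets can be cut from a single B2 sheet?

B2 = 500 × 707 mm; B7 = 88 × 125 mm.
Each halving step doubles the count; 5 steps from B2 to B7.
2^5 = 32.

32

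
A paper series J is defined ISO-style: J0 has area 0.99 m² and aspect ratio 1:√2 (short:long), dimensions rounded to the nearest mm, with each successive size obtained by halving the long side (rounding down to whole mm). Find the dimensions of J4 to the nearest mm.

Let J0's short side be w mm. w · w√2 = 0.99 m² = 990,000 mm², so w ≈ 836.7 mm and w√2 ≈ 1183.2 mm → J0 = 837 × 1183 mm.
J1: ⌊1183/2⌋ × 837 = 591 × 837 mm
J2: ⌊837/2⌋ × 591 = 418 × 591 mm
J3: ⌊591/2⌋ × 418 = 295 × 418 mm
J4: ⌊418/2⌋ × 295 = 209 × 295 mm

209 × 295 mm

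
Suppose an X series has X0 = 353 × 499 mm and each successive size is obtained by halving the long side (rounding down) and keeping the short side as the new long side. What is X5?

X1: ⌊499/2⌋ × 353 = 249 × 353 mm
X2: ⌊353/2⌋ × 249 = 176 × 249 mm
X3: ⌊249/2⌋ × 176 = 124 × 176 mm
X4: ⌊176/2⌋ × 124 = 88 × 124 mm
X5: ⌊124/2⌋ × 88 = 62 × 88 mm

62 × 88 mm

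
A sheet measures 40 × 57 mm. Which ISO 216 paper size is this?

C9 (40 × 57 mm)

Aspect ratio 57/40 ≈ 1.425 — close to the ISO √2 ≈ 1.414.
In the C-series (envelope sizes, between A and B): C9 = 40 × 57 mm.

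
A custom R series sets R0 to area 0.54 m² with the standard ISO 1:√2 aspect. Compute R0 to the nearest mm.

618 × 874 mm

Let the short side be w mm. Then w · w√2 = 0.54 m² = 540,000 mm².
w² = 540,000/√2, so w ≈ 617.9 mm; long side = w√2 ≈ 873.9 mm.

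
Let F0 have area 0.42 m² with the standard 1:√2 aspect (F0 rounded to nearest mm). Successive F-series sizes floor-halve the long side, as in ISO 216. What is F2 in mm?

272 × 385 mm

Let F0's short side be w mm. w · w√2 = 0.42 m² = 420,000 mm², so w ≈ 545.0 mm and w√2 ≈ 770.7 mm → F0 = 545 × 771 mm.
F1: ⌊771/2⌋ × 545 = 385 × 545 mm
F2: ⌊545/2⌋ × 385 = 272 × 385 mm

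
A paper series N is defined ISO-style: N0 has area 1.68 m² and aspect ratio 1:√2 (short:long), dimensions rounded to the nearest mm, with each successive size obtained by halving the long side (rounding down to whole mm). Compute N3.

385 × 545 mm

Let N0's short side be w mm. w · w√2 = 1.68 m² = 1,680,000 mm², so w ≈ 1089.9 mm and w√2 ≈ 1541.4 mm → N0 = 1090 × 1541 mm.
N1: ⌊1541/2⌋ × 1090 = 770 × 1090 mm
N2: ⌊1090/2⌋ × 770 = 545 × 770 mm
N3: ⌊770/2⌋ × 545 = 385 × 545 mm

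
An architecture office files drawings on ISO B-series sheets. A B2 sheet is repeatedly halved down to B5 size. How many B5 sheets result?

8

B2 = 500 × 707 mm; B5 = 176 × 250 mm.
Each halving step doubles the count; 3 steps from B2 to B5.
2^3 = 8.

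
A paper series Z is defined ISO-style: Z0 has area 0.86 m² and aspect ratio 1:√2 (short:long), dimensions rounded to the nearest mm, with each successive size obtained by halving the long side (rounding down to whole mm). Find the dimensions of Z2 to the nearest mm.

390 × 551 mm

Let Z0's short side be w mm. w · w√2 = 0.86 m² = 860,000 mm², so w ≈ 779.8 mm and w√2 ≈ 1102.8 mm → Z0 = 780 × 1103 mm.
Z1: ⌊1103/2⌋ × 780 = 551 × 780 mm
Z2: ⌊780/2⌋ × 551 = 390 × 551 mm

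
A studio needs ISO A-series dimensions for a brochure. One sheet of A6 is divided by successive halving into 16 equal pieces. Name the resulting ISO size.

16 = 2^4, so 4 halving steps.
A6 → A7 → … → A10 after 4 steps.

A10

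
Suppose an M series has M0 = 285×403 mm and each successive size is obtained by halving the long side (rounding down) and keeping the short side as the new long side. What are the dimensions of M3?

100 × 142 mm

M1: ⌊403/2⌋ × 285 = 201 × 285 mm
M2: ⌊285/2⌋ × 201 = 142 × 201 mm
M3: ⌊201/2⌋ × 142 = 100 × 142 mm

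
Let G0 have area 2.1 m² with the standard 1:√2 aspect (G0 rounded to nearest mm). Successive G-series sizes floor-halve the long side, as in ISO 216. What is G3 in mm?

Let G0's short side be w mm. w · w√2 = 2.1 m² = 2,100,000 mm², so w ≈ 1218.6 mm and w√2 ≈ 1723.3 mm → G0 = 1219 × 1723 mm.
G1: ⌊1723/2⌋ × 1219 = 861 × 1219 mm
G2: ⌊1219/2⌋ × 861 = 609 × 861 mm
G3: ⌊861/2⌋ × 609 = 430 × 609 mm

430 × 609 mm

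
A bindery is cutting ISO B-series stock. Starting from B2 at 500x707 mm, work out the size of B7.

88 × 125 mm

B3: ⌊707/2⌋ × 500 = 353 × 500 mm
B4: ⌊500/2⌋ × 353 = 250 × 353 mm
B5: ⌊353/2⌋ × 250 = 176 × 250 mm
B6: ⌊250/2⌋ × 176 = 125 × 176 mm
B7: ⌊176/2⌋ × 125 = 88 × 125 mm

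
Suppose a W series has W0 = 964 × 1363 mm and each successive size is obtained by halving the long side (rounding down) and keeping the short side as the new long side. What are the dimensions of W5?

170 × 241 mm

W1 = 681 × 964 mm (from W0 by 1 halving).
W2: ⌊964/2⌋ × 681 = 482 × 681 mm
W3: ⌊681/2⌋ × 482 = 340 × 482 mm
W4: ⌊482/2⌋ × 340 = 241 × 340 mm
W5: ⌊340/2⌋ × 241 = 170 × 241 mm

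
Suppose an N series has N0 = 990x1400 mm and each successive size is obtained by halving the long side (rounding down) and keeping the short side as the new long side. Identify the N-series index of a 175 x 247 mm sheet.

N5

N0: 990 × 1400 mm
N1: 700 × 990 mm
N2: 495 × 700 mm
N3: 350 × 495 mm
N4: 247 × 350 mm
N5: 175 × 247 mm
N6: 123 × 175 mm
→ matches N5.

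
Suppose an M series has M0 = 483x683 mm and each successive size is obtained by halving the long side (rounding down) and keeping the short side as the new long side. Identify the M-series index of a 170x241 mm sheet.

M3

M0: 483 × 683 mm
M1: 341 × 483 mm
M2: 241 × 341 mm
M3: 170 × 241 mm
M4: 120 × 170 mm
→ matches M3.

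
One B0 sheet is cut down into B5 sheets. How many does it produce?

B0 = 1000 × 1414 mm; B5 = 176 × 250 mm.
Each halving step doubles the count; 5 steps from B0 to B5.
2^5 = 32.

32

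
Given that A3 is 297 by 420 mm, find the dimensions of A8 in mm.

A4: ⌊420/2⌋ × 297 = 210 × 297 mm
A5: ⌊297/2⌋ × 210 = 148 × 210 mm
A6: ⌊210/2⌋ × 148 = 105 × 148 mm
A7: ⌊148/2⌋ × 105 = 74 × 105 mm
A8: ⌊105/2⌋ × 74 = 52 × 74 mm

52 × 74 mm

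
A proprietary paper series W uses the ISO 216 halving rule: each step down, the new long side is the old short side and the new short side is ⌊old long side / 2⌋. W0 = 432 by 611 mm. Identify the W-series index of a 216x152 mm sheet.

W3

W0: 432 × 611 mm
W1: 305 × 432 mm
W2: 216 × 305 mm
W3: 152 × 216 mm
W4: 108 × 152 mm
→ matches W3.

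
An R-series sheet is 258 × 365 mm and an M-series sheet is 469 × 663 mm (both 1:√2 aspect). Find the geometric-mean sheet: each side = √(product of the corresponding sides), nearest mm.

Short side: √(258 · 469) = √121002 ≈ 347.9 → 348 mm
Long side: √(365 · 663) = √241995 ≈ 491.9 → 492 mm

348 × 492 mm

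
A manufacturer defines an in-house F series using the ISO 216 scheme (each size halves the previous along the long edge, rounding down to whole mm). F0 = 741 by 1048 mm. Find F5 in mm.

F1: ⌊1048/2⌋ × 741 = 524 × 741 mm
F2: ⌊741/2⌋ × 524 = 370 × 524 mm
F3: ⌊524/2⌋ × 370 = 262 × 370 mm
F4: ⌊370/2⌋ × 262 = 185 × 262 mm
F5: ⌊262/2⌋ × 185 = 131 × 185 mm

131 × 185 mm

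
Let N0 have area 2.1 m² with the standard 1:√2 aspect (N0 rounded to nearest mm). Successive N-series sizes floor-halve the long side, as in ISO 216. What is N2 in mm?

Let N0's short side be w mm. w · w√2 = 2.1 m² = 2,100,000 mm², so w ≈ 1218.6 mm and w√2 ≈ 1723.3 mm → N0 = 1219 × 1723 mm.
N1: ⌊1723/2⌋ × 1219 = 861 × 1219 mm
N2: ⌊1219/2⌋ × 861 = 609 × 861 mm

609 × 861 mm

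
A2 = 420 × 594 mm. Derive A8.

A3: ⌊594/2⌋ × 420 = 297 × 420 mm
A4: ⌊420/2⌋ × 297 = 210 × 297 mm
A5: ⌊297/2⌋ × 210 = 148 × 210 mm
A6: ⌊210/2⌋ × 148 = 105 × 148 mm
A7: ⌊148/2⌋ × 105 = 74 × 105 mm
A8: ⌊105/2⌋ × 74 = 52 × 74 mm

52 × 74 mm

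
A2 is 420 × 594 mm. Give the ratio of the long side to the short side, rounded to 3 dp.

1.414

594 / 420 = 1.414
Matches √2 ≈ 1.414 — the ISO 216 defining ratio.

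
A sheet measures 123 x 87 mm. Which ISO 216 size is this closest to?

B7 (88 × 125 mm)

Aspect ratio 123/87 ≈ 1.414 — close to the ISO √2 ≈ 1.414.
In the B-series (B0 = 1000 × 1414 mm): B7 = 88 × 125 mm.
Off by 3 mm total — nearest standard size.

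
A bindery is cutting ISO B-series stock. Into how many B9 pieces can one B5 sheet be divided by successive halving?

16

Each ISO step halves the sheet: 1 × B5 → 2 × B6 → 4 × B7 → 8 × B8 → …
From B5 to B9 is 4 halving steps: 2^4 = 16.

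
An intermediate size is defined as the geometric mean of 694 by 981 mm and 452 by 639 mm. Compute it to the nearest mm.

560 × 792 mm

Short side: √(694 · 452) = √313688 ≈ 560.1 → 560 mm
Long side: √(981 · 639) = √626859 ≈ 791.7 → 792 mm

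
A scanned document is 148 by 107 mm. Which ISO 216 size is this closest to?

Aspect ratio 148/107 ≈ 1.383 (ISO target is √2 ≈ 1.414).
In the A-series (A0 area = 1 m²): A6 = 105 × 148 mm.
Off by 2 mm total — nearest standard size.

A6 (105 × 148 mm)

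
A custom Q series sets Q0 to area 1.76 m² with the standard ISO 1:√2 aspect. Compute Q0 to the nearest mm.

Let the short side be w mm. Then w · w√2 = 1.76 m² = 1,760,000 mm².
w² = 1,760,000/√2, so w ≈ 1115.6 mm; long side = w√2 ≈ 1577.7 mm.

1116 × 1578 mm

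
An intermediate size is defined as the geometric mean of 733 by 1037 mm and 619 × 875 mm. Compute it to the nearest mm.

674 × 953 mm

Short side: √(733 · 619) = √453727 ≈ 673.6 → 674 mm
Long side: √(1037 · 875) = √907375 ≈ 952.6 → 953 mm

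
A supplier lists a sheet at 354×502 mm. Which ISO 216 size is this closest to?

Aspect ratio 502/354 ≈ 1.418 — close to the ISO √2 ≈ 1.414.
In the B-series (B0 = 1000 × 1414 mm): B3 = 353 × 500 mm.
Off by 3 mm total — nearest standard size.

B3 (353 × 500 mm)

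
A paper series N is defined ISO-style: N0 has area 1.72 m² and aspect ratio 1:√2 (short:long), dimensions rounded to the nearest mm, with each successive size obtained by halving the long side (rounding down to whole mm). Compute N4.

Let N0's short side be w mm. w · w√2 = 1.72 m² = 1,720,000 mm², so w ≈ 1102.8 mm and w√2 ≈ 1559.6 mm → N0 = 1103 × 1560 mm.
N1: ⌊1560/2⌋ × 1103 = 780 × 1103 mm
N2: ⌊1103/2⌋ × 780 = 551 × 780 mm
N3: ⌊780/2⌋ × 551 = 390 × 551 mm
N4: ⌊551/2⌋ × 390 = 275 × 390 mm

275 × 390 mm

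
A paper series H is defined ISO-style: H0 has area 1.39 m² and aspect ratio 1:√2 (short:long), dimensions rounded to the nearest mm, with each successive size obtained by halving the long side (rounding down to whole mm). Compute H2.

Let H0's short side be w mm. w · w√2 = 1.39 m² = 1,390,000 mm², so w ≈ 991.4 mm and w√2 ≈ 1402.1 mm → H0 = 991 × 1402 mm.
H1: ⌊1402/2⌋ × 991 = 701 × 991 mm
H2: ⌊991/2⌋ × 701 = 495 × 701 mm

495 × 701 mm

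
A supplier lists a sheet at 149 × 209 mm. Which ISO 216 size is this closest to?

A5 (148 × 210 mm)

Aspect ratio 209/149 ≈ 1.403 — close to the ISO √2 ≈ 1.414.
In the A-series (A0 area = 1 m²): A5 = 148 × 210 mm.
Off by 2 mm total — nearest standard size.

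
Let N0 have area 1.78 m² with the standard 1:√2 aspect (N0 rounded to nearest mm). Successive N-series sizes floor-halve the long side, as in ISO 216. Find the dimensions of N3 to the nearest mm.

396 × 561 mm

Let N0's short side be w mm. w · w√2 = 1.78 m² = 1,780,000 mm², so w ≈ 1121.9 mm and w√2 ≈ 1586.6 mm → N0 = 1122 × 1587 mm.
N1: ⌊1587/2⌋ × 1122 = 793 × 1122 mm
N2: ⌊1122/2⌋ × 793 = 561 × 793 mm
N3: ⌊793/2⌋ × 561 = 396 × 561 mm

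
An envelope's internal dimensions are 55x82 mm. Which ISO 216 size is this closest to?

Aspect ratio 82/55 ≈ 1.491 (ISO target is √2 ≈ 1.414).
In the C-series (envelope sizes, between A and B): C8 = 57 × 81 mm.
Off by 3 mm total — nearest standard size.

C8 (57 × 81 mm)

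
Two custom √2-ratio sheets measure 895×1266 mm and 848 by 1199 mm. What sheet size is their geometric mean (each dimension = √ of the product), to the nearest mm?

871 × 1232 mm

Short side: √(895 · 848) = √758960 ≈ 871.2 → 871 mm
Long side: √(1266 · 1199) = √1517934 ≈ 1232.0 → 1232 mm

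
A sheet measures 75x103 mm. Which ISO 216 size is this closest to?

Aspect ratio 103/75 ≈ 1.373 (ISO target is √2 ≈ 1.414).
In the A-series (A0 area = 1 m²): A7 = 74 × 105 mm.
Off by 3 mm total — nearest standard size.

A7 (74 × 105 mm)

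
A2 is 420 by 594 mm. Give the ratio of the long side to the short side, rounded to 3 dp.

594 / 420 = 1.414
Matches √2 ≈ 1.414 — the ISO 216 defining ratio.

1.414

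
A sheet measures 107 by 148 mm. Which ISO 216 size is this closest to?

A6 (105 × 148 mm)

Aspect ratio 148/107 ≈ 1.383 (ISO target is √2 ≈ 1.414).
In the A-series (A0 area = 1 m²): A6 = 105 × 148 mm.
Off by 2 mm total — nearest standard size.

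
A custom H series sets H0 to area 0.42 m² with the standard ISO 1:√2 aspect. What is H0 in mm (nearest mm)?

Let the short side be w mm. Then w · w√2 = 0.42 m² = 420,000 mm².
w² = 420,000/√2, so w ≈ 545.0 mm; long side = w√2 ≈ 770.7 mm.

545 × 771 mm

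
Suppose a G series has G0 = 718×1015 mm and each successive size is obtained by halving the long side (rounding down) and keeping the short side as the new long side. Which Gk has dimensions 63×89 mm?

G0: 718 × 1015 mm
G1: 507 × 718 mm
G2: 359 × 507 mm
G3: 253 × 359 mm
G4: 179 × 253 mm
G5: 126 × 179 mm
G6: 89 × 126 mm
G7: 63 × 89 mm
G8: 44 × 63 mm
→ matches G7.

G7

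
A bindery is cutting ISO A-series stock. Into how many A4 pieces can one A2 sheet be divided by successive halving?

4

A2 = 420 × 594 mm; A4 = 210 × 297 mm.
Each halving step doubles the count; 2 steps from A2 to A4.
2^2 = 4.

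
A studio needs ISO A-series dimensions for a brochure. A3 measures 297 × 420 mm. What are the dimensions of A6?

105 × 148 mm

A4: ⌊420/2⌋ × 297 = 210 × 297 mm
A5: ⌊297/2⌋ × 210 = 148 × 210 mm
A6: ⌊210/2⌋ × 148 = 105 × 148 mm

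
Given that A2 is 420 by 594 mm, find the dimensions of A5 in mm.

A3: ⌊594/2⌋ × 420 = 297 × 420 mm
A4: ⌊420/2⌋ × 297 = 210 × 297 mm
A5: ⌊297/2⌋ × 210 = 148 × 210 mm

148 × 210 mm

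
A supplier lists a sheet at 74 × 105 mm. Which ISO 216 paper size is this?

Aspect ratio 105/74 ≈ 1.419 — close to the ISO √2 ≈ 1.414.
In the A-series (A0 area = 1 m²): A7 = 74 × 105 mm.

A7 (74 × 105 mm)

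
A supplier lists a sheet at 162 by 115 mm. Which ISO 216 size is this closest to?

C6 (114 × 162 mm)

Aspect ratio 162/115 ≈ 1.409 — close to the ISO √2 ≈ 1.414.
In the C-series (envelope sizes, between A and B): C6 = 114 × 162 mm.
Off by 1 mm total — nearest standard size.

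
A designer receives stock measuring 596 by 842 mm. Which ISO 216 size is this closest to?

A1 (594 × 841 mm)

Aspect ratio 842/596 ≈ 1.413 — close to the ISO √2 ≈ 1.414.
In the A-series (A0 area = 1 m²): A1 = 594 × 841 mm.
Off by 3 mm total — nearest standard size.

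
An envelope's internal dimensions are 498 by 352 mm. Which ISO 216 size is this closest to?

B3 (353 × 500 mm)

Aspect ratio 498/352 ≈ 1.415 — close to the ISO √2 ≈ 1.414.
In the B-series (B0 = 1000 × 1414 mm): B3 = 353 × 500 mm.
Off by 3 mm total — nearest standard size.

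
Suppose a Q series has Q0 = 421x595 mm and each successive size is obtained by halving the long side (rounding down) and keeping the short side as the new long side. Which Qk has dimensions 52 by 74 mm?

Q6

Q0: 421 × 595 mm
Q1: 297 × 421 mm
Q2: 210 × 297 mm
Q3: 148 × 210 mm
Q4: 105 × 148 mm
Q5: 74 × 105 mm
Q6: 52 × 74 mm
Q7: 37 × 52 mm
→ matches Q6.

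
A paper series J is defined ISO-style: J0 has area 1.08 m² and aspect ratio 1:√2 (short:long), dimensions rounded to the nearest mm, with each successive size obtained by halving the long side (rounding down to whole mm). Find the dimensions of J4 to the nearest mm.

Let J0's short side be w mm. w · w√2 = 1.08 m² = 1,080,000 mm², so w ≈ 873.9 mm and w√2 ≈ 1235.9 mm → J0 = 874 × 1236 mm.
J1: ⌊1236/2⌋ × 874 = 618 × 874 mm
J2: ⌊874/2⌋ × 618 = 437 × 618 mm
J3: ⌊618/2⌋ × 437 = 309 × 437 mm
J4: ⌊437/2⌋ × 309 = 218 × 309 mm

218 × 309 mm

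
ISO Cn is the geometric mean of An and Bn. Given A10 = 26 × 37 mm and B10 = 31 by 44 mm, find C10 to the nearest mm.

28 × 40 mm

Short side: √(26 · 31) = √806 ≈ 28.4 → 28 mm
Long side: √(37 · 44) = √1628 ≈ 40.3 → 40 mm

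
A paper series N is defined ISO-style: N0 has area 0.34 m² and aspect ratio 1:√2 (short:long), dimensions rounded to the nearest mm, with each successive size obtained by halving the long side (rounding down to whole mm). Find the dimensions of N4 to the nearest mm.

122 × 173 mm

Let N0's short side be w mm. w · w√2 = 0.34 m² = 340,000 mm², so w ≈ 490.3 mm and w√2 ≈ 693.4 mm → N0 = 490 × 693 mm.
N1: ⌊693/2⌋ × 490 = 346 × 490 mm
N2: ⌊490/2⌋ × 346 = 245 × 346 mm
N3: ⌊346/2⌋ × 245 = 173 × 245 mm
N4: ⌊245/2⌋ × 173 = 122 × 173 mm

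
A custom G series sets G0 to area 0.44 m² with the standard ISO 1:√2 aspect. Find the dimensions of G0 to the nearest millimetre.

558 × 789 mm

Let the short side be w mm. Then w · w√2 = 0.44 m² = 440,000 mm².
w² = 440,000/√2, so w ≈ 557.8 mm; long side = w√2 ≈ 788.8 mm.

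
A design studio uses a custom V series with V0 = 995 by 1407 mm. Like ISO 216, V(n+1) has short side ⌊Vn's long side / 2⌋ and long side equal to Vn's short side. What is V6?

V1: ⌊1407/2⌋ × 995 = 703 × 995 mm
V2: ⌊995/2⌋ × 703 = 497 × 703 mm
V3: ⌊703/2⌋ × 497 = 351 × 497 mm
V4: ⌊497/2⌋ × 351 = 248 × 351 mm
V5: ⌊351/2⌋ × 248 = 175 × 248 mm
V6: ⌊248/2⌋ × 175 = 124 × 175 mm

124 × 175 mm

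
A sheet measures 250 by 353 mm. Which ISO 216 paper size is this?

B4 (250 × 353 mm)

Aspect ratio 353/250 ≈ 1.412 — close to the ISO √2 ≈ 1.414.
In the B-series (B0 = 1000 × 1414 mm): B4 = 250 × 353 mm.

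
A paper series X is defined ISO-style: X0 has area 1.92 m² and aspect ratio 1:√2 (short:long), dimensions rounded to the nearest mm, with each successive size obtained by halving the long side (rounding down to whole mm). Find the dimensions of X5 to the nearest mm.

Let X0's short side be w mm. w · w√2 = 1.92 m² = 1,920,000 mm², so w ≈ 1165.2 mm and w√2 ≈ 1647.8 mm → X0 = 1165 × 1648 mm.
X1: ⌊1648/2⌋ × 1165 = 824 × 1165 mm
X2: ⌊1165/2⌋ × 824 = 582 × 824 mm
X3: ⌊824/2⌋ × 582 = 412 × 582 mm
X4: ⌊582/2⌋ × 412 = 291 × 412 mm
X5: ⌊412/2⌋ × 291 = 206 × 291 mm

206 × 291 mm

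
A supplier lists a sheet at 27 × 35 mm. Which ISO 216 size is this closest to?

Aspect ratio 35/27 ≈ 1.296 (ISO target is √2 ≈ 1.414).
In the A-series (A0 area = 1 m²): A10 = 26 × 37 mm.
Off by 3 mm total — nearest standard size.

A10 (26 × 37 mm)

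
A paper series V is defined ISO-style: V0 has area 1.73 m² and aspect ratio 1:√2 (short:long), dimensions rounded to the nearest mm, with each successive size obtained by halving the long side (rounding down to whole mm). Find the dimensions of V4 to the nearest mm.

Let V0's short side be w mm. w · w√2 = 1.73 m² = 1,730,000 mm², so w ≈ 1106.0 mm and w√2 ≈ 1564.2 mm → V0 = 1106 × 1564 mm.
V1: ⌊1564/2⌋ × 1106 = 782 × 1106 mm
V2: ⌊1106/2⌋ × 782 = 553 × 782 mm
V3: ⌊782/2⌋ × 553 = 391 × 553 mm
V4: ⌊553/2⌋ × 391 = 276 × 391 mm

276 × 391 mm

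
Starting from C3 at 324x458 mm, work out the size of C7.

81 × 114 mm

C4: ⌊458/2⌋ × 324 = 229 × 324 mm
C5: ⌊324/2⌋ × 229 = 162 × 229 mm
C6: ⌊229/2⌋ × 162 = 114 × 162 mm
C7: ⌊162/2⌋ × 114 = 81 × 114 mm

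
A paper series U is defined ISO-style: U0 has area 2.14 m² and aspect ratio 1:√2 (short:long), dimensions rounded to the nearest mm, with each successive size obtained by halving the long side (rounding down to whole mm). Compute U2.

615 × 870 mm

Let U0's short side be w mm. w · w√2 = 2.14 m² = 2,140,000 mm², so w ≈ 1230.1 mm and w√2 ≈ 1739.7 mm → U0 = 1230 × 1740 mm.
U1: ⌊1740/2⌋ × 1230 = 870 × 1230 mm
U2: ⌊1230/2⌋ × 870 = 615 × 870 mm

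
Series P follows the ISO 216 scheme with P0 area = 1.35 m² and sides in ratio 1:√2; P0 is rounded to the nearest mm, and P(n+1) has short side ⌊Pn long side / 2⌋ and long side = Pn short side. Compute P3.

Let P0's short side be w mm. w · w√2 = 1.35 m² = 1,350,000 mm², so w ≈ 977.0 mm and w√2 ≈ 1381.7 mm → P0 = 977 × 1382 mm.
P1: ⌊1382/2⌋ × 977 = 691 × 977 mm
P2: ⌊977/2⌋ × 691 = 488 × 691 mm
P3: ⌊691/2⌋ × 488 = 345 × 488 mm

345 × 488 mm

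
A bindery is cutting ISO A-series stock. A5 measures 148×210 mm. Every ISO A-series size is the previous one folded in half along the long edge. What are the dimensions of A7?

A6: ⌊210/2⌋ × 148 = 105 × 148 mm
A7: ⌊148/2⌋ × 105 = 74 × 105 mm

74 × 105 mm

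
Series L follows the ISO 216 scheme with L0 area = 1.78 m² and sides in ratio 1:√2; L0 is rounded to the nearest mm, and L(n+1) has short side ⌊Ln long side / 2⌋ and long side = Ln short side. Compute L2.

Let L0's short side be w mm. w · w√2 = 1.78 m² = 1,780,000 mm², so w ≈ 1121.9 mm and w√2 ≈ 1586.6 mm → L0 = 1122 × 1587 mm.
L1: ⌊1587/2⌋ × 1122 = 793 × 1122 mm
L2: ⌊1122/2⌋ × 793 = 561 × 793 mm

561 × 793 mm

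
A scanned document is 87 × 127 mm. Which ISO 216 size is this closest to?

Aspect ratio 127/87 ≈ 1.460 (ISO target is √2 ≈ 1.414).
In the B-series (B0 = 1000 × 1414 mm): B7 = 88 × 125 mm.
Off by 3 mm total — nearest standard size.

B7 (88 × 125 mm)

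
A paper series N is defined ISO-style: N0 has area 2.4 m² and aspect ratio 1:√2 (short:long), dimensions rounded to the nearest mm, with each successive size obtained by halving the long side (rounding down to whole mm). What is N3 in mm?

460 × 651 mm

Let N0's short side be w mm. w · w√2 = 2.4 m² = 2,400,000 mm², so w ≈ 1302.7 mm and w√2 ≈ 1842.3 mm → N0 = 1303 × 1842 mm.
N1: ⌊1842/2⌋ × 1303 = 921 × 1303 mm
N2: ⌊1303/2⌋ × 921 = 651 × 921 mm
N3: ⌊921/2⌋ × 651 = 460 × 651 mm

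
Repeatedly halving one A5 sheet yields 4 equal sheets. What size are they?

A7

4 = 2^2, so 2 halving steps.
A5 → A6 → … → A7 after 2 steps.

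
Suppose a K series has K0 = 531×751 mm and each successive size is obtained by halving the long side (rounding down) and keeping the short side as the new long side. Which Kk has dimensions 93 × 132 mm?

K5

K0: 531 × 751 mm
K1: 375 × 531 mm
K2: 265 × 375 mm
K3: 187 × 265 mm
K4: 132 × 187 mm
K5: 93 × 132 mm
K6: 66 × 93 mm
→ matches K5.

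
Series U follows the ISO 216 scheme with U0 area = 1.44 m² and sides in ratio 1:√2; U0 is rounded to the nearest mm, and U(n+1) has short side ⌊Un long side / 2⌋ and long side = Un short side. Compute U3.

356 × 504 mm

Let U0's short side be w mm. w · w√2 = 1.44 m² = 1,440,000 mm², so w ≈ 1009.1 mm and w√2 ≈ 1427.0 mm → U0 = 1009 × 1427 mm.
U1: ⌊1427/2⌋ × 1009 = 713 × 1009 mm
U2: ⌊1009/2⌋ × 713 = 504 × 713 mm
U3: ⌊713/2⌋ × 504 = 356 × 504 mm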